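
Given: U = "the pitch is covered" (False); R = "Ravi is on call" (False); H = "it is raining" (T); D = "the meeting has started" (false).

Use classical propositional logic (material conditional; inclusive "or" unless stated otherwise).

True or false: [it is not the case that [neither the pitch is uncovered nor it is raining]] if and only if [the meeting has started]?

The statement is false.

This is ~(~U nor H) <-> D.

~U = ~F = T
~U nor H = T nor T = F
~(~U nor H) = ~F = T
~(~U nor H) <-> D = T <-> F = F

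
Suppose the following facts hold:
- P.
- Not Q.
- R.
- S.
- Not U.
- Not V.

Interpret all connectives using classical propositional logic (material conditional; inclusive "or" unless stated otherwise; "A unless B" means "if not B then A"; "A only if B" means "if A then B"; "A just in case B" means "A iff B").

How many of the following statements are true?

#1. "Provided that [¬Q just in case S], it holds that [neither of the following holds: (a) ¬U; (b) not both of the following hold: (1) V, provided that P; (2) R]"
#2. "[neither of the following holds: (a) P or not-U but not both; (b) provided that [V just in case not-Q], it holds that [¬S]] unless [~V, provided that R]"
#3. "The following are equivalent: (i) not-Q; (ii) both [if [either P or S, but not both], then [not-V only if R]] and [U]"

#1: Parsed as (not Q iff S) -> (not U nor ((P -> V) nand R))

not Q = not False = True
not Q iff S = True iff True = True
not U = not False = True
P -> V = True -> False = False
(P -> V) nand R = False nand True = True
not U nor ((P -> V) nand R) = True nor True = False
(not Q iff S) -> (not U nor ((P -> V) nand R)) = True -> False = False
So #1 is false.

#2: Parsed as ((P xor not U) nor ((V iff not Q) -> not S)) or (R -> not V)

not U = not False = True
P xor not U = True xor True = False
not Q = not False = True
V iff not Q = False iff True = False
not S = not True = False
(V iff not Q) -> not S = False -> False = True
(P xor not U) nor ((V iff not Q) -> not S) = False nor True = False
not V = not False = True
R -> not V = True -> True = True
((P xor not U) nor ((V iff not Q) -> not S)) or (R -> not V) = False or True = True
So #2 is true.

#3: Formalization: not Q iff (((P xor S) -> (not V -> R)) and U)

not Q = not False = True
P xor S = True xor True = False
not V = not False = True
not V -> R = True -> True = True
(P xor S) -> (not V -> R) = False -> True = True
((P xor S) -> (not V -> R)) and U = True and False = False
not Q iff (((P xor S) -> (not V -> R)) and U) = True iff False = False
Thus #3 is false.

1 of the 3 statements is true (#2).

1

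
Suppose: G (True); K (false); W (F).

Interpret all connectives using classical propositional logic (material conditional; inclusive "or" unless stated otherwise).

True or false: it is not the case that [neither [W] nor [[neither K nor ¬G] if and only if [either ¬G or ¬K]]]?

Parsed as ~(W nor ((K nor ~G) <-> (~G | ~K)))

~G = ~T = F
K nor ~G = F nor F = T
~G = ~T = F
~K = ~F = T
~G | ~K = F | T = T
(K nor ~G) <-> (~G | ~K) = T <-> T = T
W nor ((K nor ~G) <-> (~G | ~K)) = F nor T = F
~(W nor ((K nor ~G) <-> (~G | ~K))) = ~F = T

The statement is true.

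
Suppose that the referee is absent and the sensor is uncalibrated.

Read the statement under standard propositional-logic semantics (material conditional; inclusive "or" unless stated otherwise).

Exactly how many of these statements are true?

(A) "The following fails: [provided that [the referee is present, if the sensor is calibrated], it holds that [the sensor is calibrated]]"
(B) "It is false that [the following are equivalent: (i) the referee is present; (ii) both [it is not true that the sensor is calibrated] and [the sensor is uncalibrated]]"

2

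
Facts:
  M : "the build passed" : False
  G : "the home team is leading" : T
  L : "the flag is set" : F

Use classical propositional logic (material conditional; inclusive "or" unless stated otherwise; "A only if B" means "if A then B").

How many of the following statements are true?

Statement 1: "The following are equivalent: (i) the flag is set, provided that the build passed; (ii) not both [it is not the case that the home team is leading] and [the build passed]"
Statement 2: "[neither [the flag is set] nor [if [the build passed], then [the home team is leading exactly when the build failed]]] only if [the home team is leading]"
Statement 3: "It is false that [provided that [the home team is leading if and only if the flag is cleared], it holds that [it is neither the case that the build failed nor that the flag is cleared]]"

Statement 1: Parsed as (M → L) ↔ (¬G ↑ M)

M → L = F → F = T
¬G = ¬T = F
¬G ↑ M = F ↑ F = T
(M → L) ↔ (¬G ↑ M) = T ↔ T = T
So Statement 1 is true.

Statement 2: This is (L ↓ (M → (G ↔ ¬M))) → G.

¬M = ¬F = T
G ↔ ¬M = T ↔ T = T
M → (G ↔ ¬M) = F → T = T
L ↓ (M → (G ↔ ¬M)) = F ↓ T = F
(L ↓ (M → (G ↔ ¬M))) → G = F → T = T
Thus Statement 2 is true.

Statement 3: This is ¬((G ↔ ¬L) → (¬M ↓ ¬L)).

¬L = ¬F = T
G ↔ ¬L = T ↔ T = T
¬M = ¬F = T
¬L = ¬F = T
¬M ↓ ¬L = T ↓ T = F
(G ↔ ¬L) → (¬M ↓ ¬L) = T → F = F
¬((G ↔ ¬L) → (¬M ↓ ¬L)) = ¬F = T
Thus Statement 3 is true.

3 of the 3 statements are true.

3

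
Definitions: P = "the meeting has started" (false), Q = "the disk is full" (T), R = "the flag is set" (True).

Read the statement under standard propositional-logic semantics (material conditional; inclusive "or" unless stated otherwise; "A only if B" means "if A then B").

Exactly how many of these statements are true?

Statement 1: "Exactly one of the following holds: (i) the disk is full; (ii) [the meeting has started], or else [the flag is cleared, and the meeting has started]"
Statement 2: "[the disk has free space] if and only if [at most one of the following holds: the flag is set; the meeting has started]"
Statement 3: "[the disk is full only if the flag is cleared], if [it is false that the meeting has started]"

1

Statement 1: Parsed as Q ⊕ (P ∨ (¬R ∧ P))

¬R = ¬T = F
¬R ∧ P = F ∧ F = F
P ∨ (¬R ∧ P) = F ∨ F = F
Q ⊕ (P ∨ (¬R ∧ P)) = T ⊕ F = T
Hence Statement 1 is true.

Statement 2: This is ¬Q ↔ (R ↑ P).

¬Q = ¬T = F
R ↑ P = T ↑ F = T
¬Q ↔ (R ↑ P) = F ↔ T = F
So Statement 2 is false.

Statement 3: In symbols: ¬P → (Q → ¬R)

¬P = ¬F = T
¬R = ¬T = F
Q → ¬R = T → F = F
¬P → (Q → ¬R) = T → F = F
Thus Statement 3 is false.

1 of the 3 statements is true (Statement 1).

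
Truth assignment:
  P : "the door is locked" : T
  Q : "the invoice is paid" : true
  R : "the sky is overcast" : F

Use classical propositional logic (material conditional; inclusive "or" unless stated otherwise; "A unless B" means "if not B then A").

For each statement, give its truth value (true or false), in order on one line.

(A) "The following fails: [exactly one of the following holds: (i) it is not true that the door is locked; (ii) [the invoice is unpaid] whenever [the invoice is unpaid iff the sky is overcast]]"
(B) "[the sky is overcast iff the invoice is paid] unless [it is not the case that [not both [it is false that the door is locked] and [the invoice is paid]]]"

(A): Parsed as not (not P xor ((not Q iff R) -> not Q))

not P = not True = False
not Q = not True = False
not Q iff R = False iff False = True
not Q = not True = False
(not Q iff R) -> not Q = True -> False = False
not P xor ((not Q iff R) -> not Q) = False xor False = False
not (not P xor ((not Q iff R) -> not Q)) = not False = True
Thus (A) is true.

(B): Formalization: (R iff Q) or not (not P nand Q)

R iff Q = False iff True = False
not P = not True = False
not P nand Q = False nand True = True
not (not P nand Q) = not True = False
(R iff Q) or not (not P nand Q) = False or False = False
Thus (B) is false.

(A) true / (B) false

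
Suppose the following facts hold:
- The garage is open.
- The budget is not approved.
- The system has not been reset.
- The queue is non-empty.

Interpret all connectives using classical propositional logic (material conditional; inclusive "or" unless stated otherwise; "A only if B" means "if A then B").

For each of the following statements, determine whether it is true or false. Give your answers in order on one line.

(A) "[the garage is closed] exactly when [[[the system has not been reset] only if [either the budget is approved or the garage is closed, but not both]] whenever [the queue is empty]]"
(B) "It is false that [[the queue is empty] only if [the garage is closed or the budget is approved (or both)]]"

(A) False, (B) False

Let L = "the garage is closed" (False), W = "the queue is empty" (False), N = "the system has been reset" (False), R = "the budget is approved" (False).

(A): Parsed as L iff (W -> (not N -> (R xor L)))

not N = not False = True
R xor L = False xor False = False
not N -> (R xor L) = True -> False = False
W -> (not N -> (R xor L)) = False -> False = True
L iff (W -> (not N -> (R xor L))) = False iff True = False
Hence (A) is false.

(B): Formalization: not (W -> (L or R))

L or R = False or False = False
W -> (L or R) = False -> False = True
not (W -> (L or R)) = not True = False
Hence (B) is false.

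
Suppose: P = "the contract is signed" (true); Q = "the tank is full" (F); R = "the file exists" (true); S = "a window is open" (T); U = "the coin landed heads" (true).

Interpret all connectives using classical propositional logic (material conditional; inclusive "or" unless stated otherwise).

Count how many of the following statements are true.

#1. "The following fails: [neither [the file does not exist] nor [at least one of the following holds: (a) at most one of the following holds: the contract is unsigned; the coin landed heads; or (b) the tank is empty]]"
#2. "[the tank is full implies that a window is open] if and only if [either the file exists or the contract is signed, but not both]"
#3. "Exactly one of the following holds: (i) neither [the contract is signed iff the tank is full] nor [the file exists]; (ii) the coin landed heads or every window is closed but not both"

2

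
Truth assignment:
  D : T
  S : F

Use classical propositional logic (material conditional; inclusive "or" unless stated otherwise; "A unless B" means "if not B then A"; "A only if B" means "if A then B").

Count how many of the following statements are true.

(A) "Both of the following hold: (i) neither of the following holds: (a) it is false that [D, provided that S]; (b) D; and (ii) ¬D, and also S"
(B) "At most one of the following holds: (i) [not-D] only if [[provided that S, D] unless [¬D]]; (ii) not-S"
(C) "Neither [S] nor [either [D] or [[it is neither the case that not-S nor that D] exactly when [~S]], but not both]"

0

(A): This is (not (S -> D) nor D) and (not D and S).

S -> D = False -> True = True
not (S -> D) = not True = False
not (S -> D) nor D = False nor True = False
not D = not True = False
not D and S = False and False = False
(not (S -> D) nor D) and (not D and S) = False and False = False
Hence (A) is false.

(B): In symbols: (not D -> ((S -> D) or not D)) nand not S

not D = not True = False
S -> D = False -> True = True
not D = not True = False
(S -> D) or not D = True or False = True
not D -> ((S -> D) or not D) = False -> True = True
not S = not False = True
(not D -> ((S -> D) or not D)) nand not S = True nand True = False
So (B) is false.

(C): Parsed as S nor (D xor ((not S nor D) iff not S))

not S = not False = True
not S nor D = True nor True = False
not S = not False = True
(not S nor D) iff not S = False iff True = False
D xor ((not S nor D) iff not S) = True xor False = True
S nor (D xor ((not S nor D) iff not S)) = False nor True = False
Hence (C) is false.

Count: 0.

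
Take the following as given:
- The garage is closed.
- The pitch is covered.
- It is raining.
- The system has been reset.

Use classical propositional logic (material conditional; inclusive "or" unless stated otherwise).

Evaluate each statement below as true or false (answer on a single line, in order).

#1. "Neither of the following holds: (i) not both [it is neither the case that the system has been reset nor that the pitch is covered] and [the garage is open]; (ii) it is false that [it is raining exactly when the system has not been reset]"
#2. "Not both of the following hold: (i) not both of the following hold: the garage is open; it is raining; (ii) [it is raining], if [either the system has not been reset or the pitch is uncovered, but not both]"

#1 F / #2 F

Let U = "the system has been reset" (T), K = "the pitch is covered" (T), G = "the garage is closed" (T), R = "it is raining" (T).

#1: Formalization: ((U nor K) nand ~G) nor ~(R <-> ~U)

U nor K = T nor T = F
~G = ~T = F
(U nor K) nand ~G = F nand F = T
~U = ~T = F
R <-> ~U = T <-> F = F
~(R <-> ~U) = ~F = T
((U nor K) nand ~G) nor ~(R <-> ~U) = T nor T = F
So #1 is false.

#2: Parsed as (~G nand R) nand ((~U xor ~K) -> R)

~G = ~T = F
~G nand R = F nand T = T
~U = ~T = F
~K = ~T = F
~U xor ~K = F xor F = F
(~U xor ~K) -> R = F -> T = T
(~G nand R) nand ((~U xor ~K) -> R) = T nand T = F
Thus #2 is false.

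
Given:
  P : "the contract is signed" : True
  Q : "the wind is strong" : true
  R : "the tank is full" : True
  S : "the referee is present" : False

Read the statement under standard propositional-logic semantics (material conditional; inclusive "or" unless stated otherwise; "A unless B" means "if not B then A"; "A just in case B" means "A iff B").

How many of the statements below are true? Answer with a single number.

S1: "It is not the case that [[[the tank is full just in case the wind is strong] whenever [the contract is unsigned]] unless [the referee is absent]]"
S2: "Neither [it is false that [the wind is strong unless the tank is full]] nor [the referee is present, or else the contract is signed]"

S1: Parsed as ~((~P -> (R <-> Q)) | ~S)

~P = ~T = F
R <-> Q = T <-> T = T
~P -> (R <-> Q) = F -> T = T
~S = ~F = T
(~P -> (R <-> Q)) | ~S = T | T = T
~((~P -> (R <-> Q)) | ~S) = ~T = F
Hence S1 is false.

S2: Formalization: ~(Q | R) nor (S | P)

Q | R = T | T = T
~(Q | R) = ~T = F
S | P = F | T = T
~(Q | R) nor (S | P) = F nor T = F
Hence S2 is false.

True statements: 0 (none).

0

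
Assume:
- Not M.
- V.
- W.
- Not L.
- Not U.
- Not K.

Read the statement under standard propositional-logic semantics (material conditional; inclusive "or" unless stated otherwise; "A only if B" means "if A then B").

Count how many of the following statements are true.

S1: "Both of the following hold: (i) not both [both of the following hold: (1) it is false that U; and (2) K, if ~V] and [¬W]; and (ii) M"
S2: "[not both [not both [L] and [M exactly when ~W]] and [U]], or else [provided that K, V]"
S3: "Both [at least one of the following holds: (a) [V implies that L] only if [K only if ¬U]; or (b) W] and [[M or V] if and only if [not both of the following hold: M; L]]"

S1: This is ((¬U ∧ (¬V → K)) ↑ ¬W) ∧ M.

¬U = ¬F = T
¬V = ¬T = F
¬V → K = F → F = T
¬U ∧ (¬V → K) = T ∧ T = T
¬W = ¬T = F
(¬U ∧ (¬V → K)) ↑ ¬W = T ↑ F = T
((¬U ∧ (¬V → K)) ↑ ¬W) ∧ M = T ∧ F = F
Hence S1 is false.

S2: Formalization: ((L ↑ (M ↔ ¬W)) ↑ U) ∨ (K → V)

¬W = ¬T = F
M ↔ ¬W = F ↔ F = T
L ↑ (M ↔ ¬W) = F ↑ T = T
(L ↑ (M ↔ ¬W)) ↑ U = T ↑ F = T
K → V = F → T = T
((L ↑ (M ↔ ¬W)) ↑ U) ∨ (K → V) = T ∨ T = T
Hence S2 is true.

S3: In symbols: (((V → L) → (K → ¬U)) ∨ W) ∧ ((M ∨ V) ↔ (M ↑ L))

V → L = T → F = F
¬U = ¬F = T
K → ¬U = F → T = T
(V → L) → (K → ¬U) = F → T = T
((V → L) → (K → ¬U)) ∨ W = T ∨ T = T
M ∨ V = F ∨ T = T
M ↑ L = F ↑ F = T
(M ∨ V) ↔ (M ↑ L) = T ↔ T = T
(((V → L) → (K → ¬U)) ∨ W) ∧ ((M ∨ V) ↔ (M ↑ L)) = T ∧ T = T
So S3 is true.

Count: 2.

2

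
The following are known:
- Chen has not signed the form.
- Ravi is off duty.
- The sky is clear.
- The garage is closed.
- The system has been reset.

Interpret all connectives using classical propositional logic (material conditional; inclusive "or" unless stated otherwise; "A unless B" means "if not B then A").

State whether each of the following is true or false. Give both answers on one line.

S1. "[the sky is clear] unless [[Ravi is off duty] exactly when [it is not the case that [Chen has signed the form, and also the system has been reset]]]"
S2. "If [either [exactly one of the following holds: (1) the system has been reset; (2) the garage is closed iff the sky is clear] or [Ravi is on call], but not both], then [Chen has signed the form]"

Let V = "the sky is overcast" (F), U = "Ravi is on call" (F), G = "Chen has signed the form" (F), N = "the system has been reset" (T), S = "the garage is closed" (T).

S1: Formalization: ¬V ∨ (¬U ↔ ¬(G ∧ N))

¬V = ¬F = T
¬U = ¬F = T
G ∧ N = F ∧ T = F
¬(G ∧ N) = ¬F = T
¬U ↔ ¬(G ∧ N) = T ↔ T = T
¬V ∨ (¬U ↔ ¬(G ∧ N)) = T ∨ T = T
Hence S1 is true.

S2: Parsed as ((N ⊕ (S ↔ ¬V)) ⊕ U) → G

¬V = ¬F = T
S ↔ ¬V = T ↔ T = T
N ⊕ (S ↔ ¬V) = T ⊕ T = F
(N ⊕ (S ↔ ¬V)) ⊕ U = F ⊕ F = F
((N ⊕ (S ↔ ¬V)) ⊕ U) → G = F → F = T
Hence S2 is true.

S1 true / S2 true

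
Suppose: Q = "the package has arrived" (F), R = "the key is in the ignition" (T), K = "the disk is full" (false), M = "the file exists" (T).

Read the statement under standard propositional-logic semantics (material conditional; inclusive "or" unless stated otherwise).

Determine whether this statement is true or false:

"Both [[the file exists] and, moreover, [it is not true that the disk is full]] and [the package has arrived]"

Values: M=T, K=F, Q=F.
This is (M ∧ ¬K) ∧ Q.

¬K = ¬F = T
M ∧ ¬K = T ∧ T = T
(M ∧ ¬K) ∧ Q = T ∧ F = F

False.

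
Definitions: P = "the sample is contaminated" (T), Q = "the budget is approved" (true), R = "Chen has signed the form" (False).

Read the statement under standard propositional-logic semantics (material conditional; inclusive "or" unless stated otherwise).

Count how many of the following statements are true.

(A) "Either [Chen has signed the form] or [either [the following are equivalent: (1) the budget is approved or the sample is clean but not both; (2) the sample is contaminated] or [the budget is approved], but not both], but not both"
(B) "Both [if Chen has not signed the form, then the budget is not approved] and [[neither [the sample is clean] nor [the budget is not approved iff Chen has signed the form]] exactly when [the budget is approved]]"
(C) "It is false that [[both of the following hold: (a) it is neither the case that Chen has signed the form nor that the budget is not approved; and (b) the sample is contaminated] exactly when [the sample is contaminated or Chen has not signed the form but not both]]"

(A): Formalization: R ⊕ (((Q ⊕ ¬P) ↔ P) ⊕ Q)

¬P = ¬T = F
Q ⊕ ¬P = T ⊕ F = T
(Q ⊕ ¬P) ↔ P = T ↔ T = T
((Q ⊕ ¬P) ↔ P) ⊕ Q = T ⊕ T = F
R ⊕ (((Q ⊕ ¬P) ↔ P) ⊕ Q) = F ⊕ F = F
Hence (A) is false.

(B): Parsed as (¬R → ¬Q) ∧ ((¬P ↓ (¬Q ↔ R)) ↔ Q)

¬R = ¬F = T
¬Q = ¬T = F
¬R → ¬Q = T → F = F
¬P = ¬T = F
¬Q = ¬T = F
¬Q ↔ R = F ↔ F = T
¬P ↓ (¬Q ↔ R) = F ↓ T = F
(¬P ↓ (¬Q ↔ R)) ↔ Q = F ↔ T = F
(¬R → ¬Q) ∧ ((¬P ↓ (¬Q ↔ R)) ↔ Q) = F ∧ F = F
Hence (B) is false.

(C): Parsed as ¬(((R ↓ ¬Q) ∧ P) ↔ (P ⊕ ¬R))

¬Q = ¬T = F
R ↓ ¬Q = F ↓ F = T
(R ↓ ¬Q) ∧ P = T ∧ T = T
¬R = ¬F = T
P ⊕ ¬R = T ⊕ T = F
((R ↓ ¬Q) ∧ P) ↔ (P ⊕ ¬R) = T ↔ F = F
¬(((R ↓ ¬Q) ∧ P) ↔ (P ⊕ ¬R)) = ¬F = T
Thus (C) is true.

Count: 1.

1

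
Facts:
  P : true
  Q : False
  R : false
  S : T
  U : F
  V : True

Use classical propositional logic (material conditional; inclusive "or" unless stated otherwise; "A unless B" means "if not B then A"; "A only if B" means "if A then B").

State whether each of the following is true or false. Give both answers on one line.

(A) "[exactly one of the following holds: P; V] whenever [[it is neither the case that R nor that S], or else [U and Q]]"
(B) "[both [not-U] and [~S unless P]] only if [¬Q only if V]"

(A) T; (B) T

(A): Parsed as ((R nor S) | (U & Q)) -> (P xor V)

R nor S = F nor T = F
U & Q = F & F = F
(R nor S) | (U & Q) = F | F = F
P xor V = T xor T = F
((R nor S) | (U & Q)) -> (P xor V) = F -> F = T
Thus (A) is true.

(B): Parsed as (~U & (~S | P)) -> (~Q -> V)

~U = ~F = T
~S = ~T = F
~S | P = F | T = T
~U & (~S | P) = T & T = T
~Q = ~F = T
~Q -> V = T -> T = T
(~U & (~S | P)) -> (~Q -> V) = T -> T = T
Hence (B) is true.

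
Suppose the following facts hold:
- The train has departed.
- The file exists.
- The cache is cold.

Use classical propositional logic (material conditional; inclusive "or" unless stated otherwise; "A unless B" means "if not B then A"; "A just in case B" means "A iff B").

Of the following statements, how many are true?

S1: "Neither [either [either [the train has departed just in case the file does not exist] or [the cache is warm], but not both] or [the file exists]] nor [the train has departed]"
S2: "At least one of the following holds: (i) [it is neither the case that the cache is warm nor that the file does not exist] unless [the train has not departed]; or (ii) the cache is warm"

1

Let P = "the train has departed" (T), Q = "the file exists" (T), R = "the cache is warm" (F).

S1: Parsed as (((P <-> ~Q) xor R) | Q) nor P

~Q = ~T = F
P <-> ~Q = T <-> F = F
(P <-> ~Q) xor R = F xor F = F
((P <-> ~Q) xor R) | Q = F | T = T
(((P <-> ~Q) xor R) | Q) nor P = T nor T = F
Thus S1 is false.

S2: Parsed as ((R nor ~Q) | ~P) | R

~Q = ~T = F
R nor ~Q = F nor F = T
~P = ~T = F
(R nor ~Q) | ~P = T | F = T
((R nor ~Q) | ~P) | R = T | F = T
Hence S2 is true.

Count: 1.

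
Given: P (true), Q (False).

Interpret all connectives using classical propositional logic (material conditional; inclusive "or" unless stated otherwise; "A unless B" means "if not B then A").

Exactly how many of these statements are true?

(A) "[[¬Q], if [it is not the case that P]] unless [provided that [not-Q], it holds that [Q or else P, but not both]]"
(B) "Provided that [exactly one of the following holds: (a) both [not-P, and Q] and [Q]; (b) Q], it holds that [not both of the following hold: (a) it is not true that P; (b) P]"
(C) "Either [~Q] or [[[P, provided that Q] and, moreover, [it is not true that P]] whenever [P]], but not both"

(A): Parsed as (not P -> not Q) or (not Q -> (Q xor P))

not P = not True = False
not Q = not False = True
not P -> not Q = False -> True = True
not Q = not False = True
Q xor P = False xor True = True
not Q -> (Q xor P) = True -> True = True
(not P -> not Q) or (not Q -> (Q xor P)) = True or True = True
Thus (A) is true.

(B): Parsed as (((not P and Q) and Q) xor Q) -> (not P nand P)

not P = not True = False
not P and Q = False and False = False
(not P and Q) and Q = False and False = False
((not P and Q) and Q) xor Q = False xor False = False
not P = not True = False
not P nand P = False nand True = True
(((not P and Q) and Q) xor Q) -> (not P nand P) = False -> True = True
Hence (B) is true.

(C): In symbols: not Q xor (P -> ((Q -> P) and not P))

not Q = not False = True
Q -> P = False -> True = True
not P = not True = False
(Q -> P) and not P = True and False = False
P -> ((Q -> P) and not P) = True -> False = False
not Q xor (P -> ((Q -> P) and not P)) = True xor False = True
Hence (C) is true.

True statements: 3.

3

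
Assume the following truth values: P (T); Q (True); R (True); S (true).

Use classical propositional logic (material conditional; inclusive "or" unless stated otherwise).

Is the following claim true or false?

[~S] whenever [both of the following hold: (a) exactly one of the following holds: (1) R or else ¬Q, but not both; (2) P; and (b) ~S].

True

Parsed as (((R ⊕ ¬Q) ⊕ P) ∧ ¬S) → ¬S

¬Q = ¬T = F
R ⊕ ¬Q = T ⊕ F = T
(R ⊕ ¬Q) ⊕ P = T ⊕ T = F
¬S = ¬T = F
((R ⊕ ¬Q) ⊕ P) ∧ ¬S = F ∧ F = F
¬S = ¬T = F
(((R ⊕ ¬Q) ⊕ P) ∧ ¬S) → ¬S = F → F = T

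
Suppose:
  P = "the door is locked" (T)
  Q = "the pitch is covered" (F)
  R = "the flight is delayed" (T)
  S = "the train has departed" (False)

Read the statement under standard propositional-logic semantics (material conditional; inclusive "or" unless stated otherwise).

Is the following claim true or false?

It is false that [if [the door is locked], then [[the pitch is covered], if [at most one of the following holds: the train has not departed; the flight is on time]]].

The statement is true.

Values: P=True, S=False, R=True, Q=False.
Formalization: not (P -> ((not S nand not R) -> Q))

not S = not False = True
not R = not True = False
not S nand not R = True nand False = True
(not S nand not R) -> Q = True -> False = False
P -> ((not S nand not R) -> Q) = True -> False = False
not (P -> ((not S nand not R) -> Q)) = not False = True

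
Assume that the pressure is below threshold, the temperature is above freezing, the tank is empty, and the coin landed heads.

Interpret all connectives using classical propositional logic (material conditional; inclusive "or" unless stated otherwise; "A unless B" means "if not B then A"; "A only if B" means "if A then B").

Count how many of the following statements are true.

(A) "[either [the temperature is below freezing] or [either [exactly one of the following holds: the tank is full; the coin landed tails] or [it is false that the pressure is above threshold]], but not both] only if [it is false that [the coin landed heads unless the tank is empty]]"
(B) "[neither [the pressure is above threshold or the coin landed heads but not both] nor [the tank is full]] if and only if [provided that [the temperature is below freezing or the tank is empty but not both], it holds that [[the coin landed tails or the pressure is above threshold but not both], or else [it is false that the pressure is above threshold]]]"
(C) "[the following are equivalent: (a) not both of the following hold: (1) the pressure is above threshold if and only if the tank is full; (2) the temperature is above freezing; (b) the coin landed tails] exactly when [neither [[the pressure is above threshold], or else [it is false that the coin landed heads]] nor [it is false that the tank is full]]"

0

Let K = "the temperature is below freezing" (F), H = "the tank is full" (F), D = "the coin landed heads" (T), U = "the pressure is above threshold" (F).

(A): This is (K ⊕ ((H ⊕ ¬D) ∨ ¬U)) → ¬(D ∨ ¬H).

¬D = ¬T = F
H ⊕ ¬D = F ⊕ F = F
¬U = ¬F = T
(H ⊕ ¬D) ∨ ¬U = F ∨ T = T
K ⊕ ((H ⊕ ¬D) ∨ ¬U) = F ⊕ T = T
¬H = ¬F = T
D ∨ ¬H = T ∨ T = T
¬(D ∨ ¬H) = ¬T = F
(K ⊕ ((H ⊕ ¬D) ∨ ¬U)) → ¬(D ∨ ¬H) = T → F = F
So (A) is false.

(B): In symbols: ((U ⊕ D) ↓ H) ↔ ((K ⊕ ¬H) → ((¬D ⊕ U) ∨ ¬U))

U ⊕ D = F ⊕ T = T
(U ⊕ D) ↓ H = T ↓ F = F
¬H = ¬F = T
K ⊕ ¬H = F ⊕ T = T
¬D = ¬T = F
¬D ⊕ U = F ⊕ F = F
¬U = ¬F = T
(¬D ⊕ U) ∨ ¬U = F ∨ T = T
(K ⊕ ¬H) → ((¬D ⊕ U) ∨ ¬U) = T → T = T
((U ⊕ D) ↓ H) ↔ ((K ⊕ ¬H) → ((¬D ⊕ U) ∨ ¬U)) = F ↔ T = F
So (B) is false.

(C): This is (((U ↔ H) ↑ ¬K) ↔ ¬D) ↔ ((U ∨ ¬D) ↓ ¬H).

U ↔ H = F ↔ F = T
¬K = ¬F = T
(U ↔ H) ↑ ¬K = T ↑ T = F
¬D = ¬T = F
((U ↔ H) ↑ ¬K) ↔ ¬D = F ↔ F = T
¬D = ¬T = F
U ∨ ¬D = F ∨ F = F
¬H = ¬F = T
(U ∨ ¬D) ↓ ¬H = F ↓ T = F
(((U ↔ H) ↑ ¬K) ↔ ¬D) ↔ ((U ∨ ¬D) ↓ ¬H) = T ↔ F = F
Hence (C) is false.

True statements: 0 (none).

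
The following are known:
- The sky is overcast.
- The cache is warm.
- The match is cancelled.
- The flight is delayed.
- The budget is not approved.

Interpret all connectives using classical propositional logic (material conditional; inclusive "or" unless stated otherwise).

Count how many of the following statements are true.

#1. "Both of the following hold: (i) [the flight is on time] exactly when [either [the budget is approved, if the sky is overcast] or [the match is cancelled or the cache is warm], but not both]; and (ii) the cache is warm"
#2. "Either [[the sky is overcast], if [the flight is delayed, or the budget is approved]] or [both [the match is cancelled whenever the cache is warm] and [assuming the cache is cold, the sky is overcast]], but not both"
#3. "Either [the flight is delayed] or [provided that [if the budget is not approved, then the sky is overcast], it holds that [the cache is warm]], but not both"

Let S = "the flight is delayed" (T), P = "the sky is overcast" (T), U = "the budget is approved" (F), R = "the match is cancelled" (T), Q = "the cache is warm" (T).

#1: Formalization: (¬S ↔ ((P → U) ⊕ (R ∨ Q))) ∧ Q

¬S = ¬T = F
P → U = T → F = F
R ∨ Q = T ∨ T = T
(P → U) ⊕ (R ∨ Q) = F ⊕ T = T
¬S ↔ ((P → U) ⊕ (R ∨ Q)) = F ↔ T = F
(¬S ↔ ((P → U) ⊕ (R ∨ Q))) ∧ Q = F ∧ T = F
Thus #1 is false.

#2: In symbols: ((S ∨ U) → P) ⊕ ((Q → R) ∧ (¬Q → P))

S ∨ U = T ∨ F = T
(S ∨ U) → P = T → T = T
Q → R = T → T = T
¬Q = ¬T = F
¬Q → P = F → T = T
(Q → R) ∧ (¬Q → P) = T ∧ T = T
((S ∨ U) → P) ⊕ ((Q → R) ∧ (¬Q → P)) = T ⊕ T = F
So #2 is false.

#3: Formalization: S ⊕ ((¬U → P) → Q)

¬U = ¬F = T
¬U → P = T → T = T
(¬U → P) → Q = T → T = T
S ⊕ ((¬U → P) → Q) = T ⊕ T = F
Hence #3 is false.

0 of the 3 statements are true (none).

0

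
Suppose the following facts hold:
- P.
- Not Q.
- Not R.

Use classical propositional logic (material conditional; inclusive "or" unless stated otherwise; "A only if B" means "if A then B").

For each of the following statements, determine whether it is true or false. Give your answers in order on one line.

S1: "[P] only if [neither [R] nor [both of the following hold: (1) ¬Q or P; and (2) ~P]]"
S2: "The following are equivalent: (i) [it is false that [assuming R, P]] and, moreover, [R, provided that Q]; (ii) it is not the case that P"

S1 True; S2 True

S1: In symbols: P -> (R nor ((~Q | P) & ~P))

~Q = ~F = T
~Q | P = T | T = T
~P = ~T = F
(~Q | P) & ~P = T & F = F
R nor ((~Q | P) & ~P) = F nor F = T
P -> (R nor ((~Q | P) & ~P)) = T -> T = T
Thus S1 is true.

S2: Parsed as (~(R -> P) & (Q -> R)) <-> ~P

R -> P = F -> T = T
~(R -> P) = ~T = F
Q -> R = F -> F = T
~(R -> P) & (Q -> R) = F & T = F
~P = ~T = F
(~(R -> P) & (Q -> R)) <-> ~P = F <-> F = T
Thus S2 is true.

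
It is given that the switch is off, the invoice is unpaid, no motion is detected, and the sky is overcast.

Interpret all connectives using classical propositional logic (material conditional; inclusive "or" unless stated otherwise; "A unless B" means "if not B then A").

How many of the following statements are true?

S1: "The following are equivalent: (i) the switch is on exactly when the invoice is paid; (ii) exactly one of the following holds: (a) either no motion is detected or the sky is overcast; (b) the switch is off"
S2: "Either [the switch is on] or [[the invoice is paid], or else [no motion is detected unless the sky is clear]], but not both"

Let P = "the switch is on" (F), Q = "the invoice is paid" (F), R = "motion is detected" (F), S = "the sky is overcast" (T).

S1: Formalization: (P ↔ Q) ↔ ((¬R ∨ S) ⊕ ¬P)

P ↔ Q = F ↔ F = T
¬R = ¬F = T
¬R ∨ S = T ∨ T = T
¬P = ¬F = T
(¬R ∨ S) ⊕ ¬P = T ⊕ T = F
(P ↔ Q) ↔ ((¬R ∨ S) ⊕ ¬P) = T ↔ F = F
Hence S1 is false.

S2: Parsed as P ⊕ (Q ∨ (¬R ∨ ¬S))

¬R = ¬F = T
¬S = ¬T = F
¬R ∨ ¬S = T ∨ F = T
Q ∨ (¬R ∨ ¬S) = F ∨ T = T
P ⊕ (Q ∨ (¬R ∨ ¬S)) = F ⊕ T = T
Hence S2 is true.

Count: 1.

1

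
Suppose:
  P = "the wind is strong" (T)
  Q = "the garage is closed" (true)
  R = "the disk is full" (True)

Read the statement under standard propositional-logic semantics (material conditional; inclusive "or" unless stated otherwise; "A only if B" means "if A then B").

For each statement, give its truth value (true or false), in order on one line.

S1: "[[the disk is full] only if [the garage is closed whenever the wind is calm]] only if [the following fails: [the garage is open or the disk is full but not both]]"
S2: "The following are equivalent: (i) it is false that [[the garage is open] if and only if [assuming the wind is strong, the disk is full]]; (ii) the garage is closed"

S1 False, S2 True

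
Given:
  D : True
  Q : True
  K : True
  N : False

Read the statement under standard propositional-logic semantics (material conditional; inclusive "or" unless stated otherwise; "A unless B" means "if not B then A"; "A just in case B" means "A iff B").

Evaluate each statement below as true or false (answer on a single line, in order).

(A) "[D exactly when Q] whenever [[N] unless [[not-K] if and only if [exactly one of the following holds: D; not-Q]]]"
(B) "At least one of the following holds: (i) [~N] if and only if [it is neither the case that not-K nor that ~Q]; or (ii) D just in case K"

(A) True; (B) True

(A): In symbols: (N ∨ (¬K ↔ (D ⊕ ¬Q))) → (D ↔ Q)

¬K = ¬T = F
¬Q = ¬T = F
D ⊕ ¬Q = T ⊕ F = T
¬K ↔ (D ⊕ ¬Q) = F ↔ T = F
N ∨ (¬K ↔ (D ⊕ ¬Q)) = F ∨ F = F
D ↔ Q = T ↔ T = T
(N ∨ (¬K ↔ (D ⊕ ¬Q))) → (D ↔ Q) = F → T = T
Hence (A) is true.

(B): In symbols: (¬N ↔ (¬K ↓ ¬Q)) ∨ (D ↔ K)

¬N = ¬F = T
¬K = ¬T = F
¬Q = ¬T = F
¬K ↓ ¬Q = F ↓ F = T
¬N ↔ (¬K ↓ ¬Q) = T ↔ T = T
D ↔ K = T ↔ T = T
(¬N ↔ (¬K ↓ ¬Q)) ∨ (D ↔ K) = T ∨ T = T
So (B) is true.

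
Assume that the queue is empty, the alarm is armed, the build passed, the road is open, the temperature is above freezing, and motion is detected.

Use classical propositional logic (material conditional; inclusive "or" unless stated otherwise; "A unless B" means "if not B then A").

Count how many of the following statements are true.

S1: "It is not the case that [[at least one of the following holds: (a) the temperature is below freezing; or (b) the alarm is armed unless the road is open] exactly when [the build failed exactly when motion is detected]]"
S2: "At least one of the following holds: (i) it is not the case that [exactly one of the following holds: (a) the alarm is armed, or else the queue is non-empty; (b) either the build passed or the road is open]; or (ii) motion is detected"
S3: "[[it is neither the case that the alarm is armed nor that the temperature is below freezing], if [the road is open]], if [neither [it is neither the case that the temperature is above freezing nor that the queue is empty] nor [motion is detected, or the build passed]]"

3

Let P = "the temperature is below freezing" (False), S = "the alarm is armed" (True), K = "the road is closed" (False), N = "the build passed" (True), Q = "motion is detected" (True), W = "the queue is empty" (True).

S1: Parsed as not ((P or (S or not K)) iff (not N iff Q))

not K = not False = True
S or not K = True or True = True
P or (S or not K) = False or True = True
not N = not True = False
not N iff Q = False iff True = False
(P or (S or not K)) iff (not N iff Q) = True iff False = False
not ((P or (S or not K)) iff (not N iff Q)) = not False = True
Hence S1 is true.

S2: This is not ((S or not W) xor (N or not K)) or Q.

not W = not True = False
S or not W = True or False = True
not K = not False = True
N or not K = True or True = True
(S or not W) xor (N or not K) = True xor True = False
not ((S or not W) xor (N or not K)) = not False = True
not ((S or not W) xor (N or not K)) or Q = True or True = True
Thus S2 is true.

S3: This is ((not P nor W) nor (Q or N)) -> (not K -> (S nor P)).

not P = not False = True
not P nor W = True nor True = False
Q or N = True or True = True
(not P nor W) nor (Q or N) = False nor True = False
not K = not False = True
S nor P = True nor False = False
not K -> (S nor P) = True -> False = False
((not P nor W) nor (Q or N)) -> (not K -> (S nor P)) = False -> False = True
So S3 is true.

3 of the 3 statements are true.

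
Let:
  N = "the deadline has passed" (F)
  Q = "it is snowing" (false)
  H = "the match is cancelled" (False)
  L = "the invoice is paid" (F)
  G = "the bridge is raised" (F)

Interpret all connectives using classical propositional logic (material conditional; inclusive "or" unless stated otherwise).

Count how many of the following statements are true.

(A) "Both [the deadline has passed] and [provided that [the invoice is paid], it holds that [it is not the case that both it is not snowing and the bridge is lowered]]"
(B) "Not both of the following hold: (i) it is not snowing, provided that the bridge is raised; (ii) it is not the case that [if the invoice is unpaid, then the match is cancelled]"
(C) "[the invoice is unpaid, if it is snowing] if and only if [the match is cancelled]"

0

(A): This is N and (L -> (not Q nand not G)).

not Q = not False = True
not G = not False = True
not Q nand not G = True nand True = False
L -> (not Q nand not G) = False -> False = True
N and (L -> (not Q nand not G)) = False and True = False
Hence (A) is false.

(B): Parsed as (G -> not Q) nand not (not L -> H)

not Q = not False = True
G -> not Q = False -> True = True
not L = not False = True
not L -> H = True -> False = False
not (not L -> H) = not False = True
(G -> not Q) nand not (not L -> H) = True nand True = False
So (B) is false.

(C): This is (Q -> not L) iff H.

not L = not False = True
Q -> not L = False -> True = True
(Q -> not L) iff H = True iff False = False
So (C) is false.

True statements: 0 (none).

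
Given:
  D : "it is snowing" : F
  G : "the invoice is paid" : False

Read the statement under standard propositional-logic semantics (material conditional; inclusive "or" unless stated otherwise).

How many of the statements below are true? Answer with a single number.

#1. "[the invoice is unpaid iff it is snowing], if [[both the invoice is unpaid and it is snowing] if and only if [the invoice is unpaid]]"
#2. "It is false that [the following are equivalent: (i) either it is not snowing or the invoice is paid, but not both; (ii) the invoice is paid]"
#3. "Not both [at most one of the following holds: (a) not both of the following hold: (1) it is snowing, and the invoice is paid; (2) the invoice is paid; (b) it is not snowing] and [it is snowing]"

#1: Formalization: ((¬G ∧ D) ↔ ¬G) → (¬G ↔ D)

¬G = ¬F = T
¬G ∧ D = T ∧ F = F
¬G = ¬F = T
(¬G ∧ D) ↔ ¬G = F ↔ T = F
¬G = ¬F = T
¬G ↔ D = T ↔ F = F
((¬G ∧ D) ↔ ¬G) → (¬G ↔ D) = F → F = T
Hence #1 is true.

#2: Formalization: ¬((¬D ⊕ G) ↔ G)

¬D = ¬F = T
¬D ⊕ G = T ⊕ F = T
(¬D ⊕ G) ↔ G = T ↔ F = F
¬((¬D ⊕ G) ↔ G) = ¬F = T
Thus #2 is true.

#3: This is (((D ∧ G) ↑ G) ↑ ¬D) ↑ D.

D ∧ G = F ∧ F = F
(D ∧ G) ↑ G = F ↑ F = T
¬D = ¬F = T
((D ∧ G) ↑ G) ↑ ¬D = T ↑ T = F
(((D ∧ G) ↑ G) ↑ ¬D) ↑ D = F ↑ F = T
So #3 is true.

True statements: 3 (#1, #2, #3).

3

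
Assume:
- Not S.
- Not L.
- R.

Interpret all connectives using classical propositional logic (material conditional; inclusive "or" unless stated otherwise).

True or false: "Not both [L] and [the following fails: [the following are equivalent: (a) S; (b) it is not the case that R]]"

True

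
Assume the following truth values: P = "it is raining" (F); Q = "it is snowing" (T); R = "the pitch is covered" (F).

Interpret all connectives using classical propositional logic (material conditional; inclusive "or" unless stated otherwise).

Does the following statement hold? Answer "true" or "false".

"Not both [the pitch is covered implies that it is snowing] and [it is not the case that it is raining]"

This is (R -> Q) nand not P.

R -> Q = False -> True = True
not P = not False = True
(R -> Q) nand not P = True nand True = False

False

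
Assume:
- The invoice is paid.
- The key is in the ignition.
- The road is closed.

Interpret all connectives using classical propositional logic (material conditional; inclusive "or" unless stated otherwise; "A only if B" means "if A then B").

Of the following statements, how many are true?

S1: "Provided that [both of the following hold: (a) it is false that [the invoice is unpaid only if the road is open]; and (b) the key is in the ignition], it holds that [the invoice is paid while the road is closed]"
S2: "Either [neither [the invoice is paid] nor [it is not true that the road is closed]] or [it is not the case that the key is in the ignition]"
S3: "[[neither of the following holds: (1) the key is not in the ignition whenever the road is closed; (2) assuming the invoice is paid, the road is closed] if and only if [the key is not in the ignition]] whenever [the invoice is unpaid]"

Let W = "the invoice is paid" (T), L = "the road is closed" (T), D = "the key is in the ignition" (T).

S1: In symbols: (¬(¬W → ¬L) ∧ D) → (W ∧ L)

¬W = ¬T = F
¬L = ¬T = F
¬W → ¬L = F → F = T
¬(¬W → ¬L) = ¬T = F
¬(¬W → ¬L) ∧ D = F ∧ T = F
W ∧ L = T ∧ T = T
(¬(¬W → ¬L) ∧ D) → (W ∧ L) = F → T = T
Hence S1 is true.

S2: This is (W ↓ ¬L) ∨ ¬D.

¬L = ¬T = F
W ↓ ¬L = T ↓ F = F
¬D = ¬T = F
(W ↓ ¬L) ∨ ¬D = F ∨ F = F
Hence S2 is false.

S3: In symbols: ¬W → (((L → ¬D) ↓ (W → L)) ↔ ¬D)

¬W = ¬T = F
¬D = ¬T = F
L → ¬D = T → F = F
W → L = T → T = T
(L → ¬D) ↓ (W → L) = F ↓ T = F
¬D = ¬T = F
((L → ¬D) ↓ (W → L)) ↔ ¬D = F ↔ F = T
¬W → (((L → ¬D) ↓ (W → L)) ↔ ¬D) = F → T = T
Hence S3 is true.

Count: 2.

2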